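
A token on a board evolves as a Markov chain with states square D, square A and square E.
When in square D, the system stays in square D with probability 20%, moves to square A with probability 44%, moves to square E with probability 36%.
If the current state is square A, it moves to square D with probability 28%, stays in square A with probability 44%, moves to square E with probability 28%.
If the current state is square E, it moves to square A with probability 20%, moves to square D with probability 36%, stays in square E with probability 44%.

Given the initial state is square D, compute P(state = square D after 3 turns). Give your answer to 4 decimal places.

Propagate the distribution vector 3 turns from square D.
After 0 turns: (1.0000, 0.0000, 0.0000)
After 1 turn: (0.2000, 0.4400, 0.3600)
After 2 turns: (0.2928, 0.3536, 0.3536)
After 3 turns: (0.2849, 0.3551, 0.3600)
P(in square D after 3 turns) = 0.2849

0.2849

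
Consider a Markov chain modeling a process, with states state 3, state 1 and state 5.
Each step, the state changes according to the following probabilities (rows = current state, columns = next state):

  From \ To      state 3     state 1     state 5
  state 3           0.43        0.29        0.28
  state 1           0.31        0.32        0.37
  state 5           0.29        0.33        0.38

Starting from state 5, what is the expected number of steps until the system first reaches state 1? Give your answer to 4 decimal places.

Let t(s) be the expected number of steps to first reach state 1 from state s, with t(state 1) = 0. Conditioning on the first step:
t(state 3) = 1 + 0.43·t(state 3) + 0.28·t(state 5)
t(state 5) = 1 + 0.29·t(state 3) + 0.38·t(state 5)
Solving: t(state 3) = 3.3064, t(state 5) = 3.1594.
Expected steps from state 5 to state 1: 3.1594.

3.1594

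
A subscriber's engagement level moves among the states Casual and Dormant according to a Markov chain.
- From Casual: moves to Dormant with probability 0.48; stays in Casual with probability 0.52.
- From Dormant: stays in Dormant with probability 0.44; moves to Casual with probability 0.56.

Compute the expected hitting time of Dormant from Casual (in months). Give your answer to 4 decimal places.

Let t(s) be the expected number of months to first reach Dormant from state s, with t(Dormant) = 0. Conditioning on the first month:
t(Casual) = 1 + 0.52·t(Casual)
Solving: t(Casual) = 2.0833.
Expected months from Casual to Dormant: 2.0833.

2.0833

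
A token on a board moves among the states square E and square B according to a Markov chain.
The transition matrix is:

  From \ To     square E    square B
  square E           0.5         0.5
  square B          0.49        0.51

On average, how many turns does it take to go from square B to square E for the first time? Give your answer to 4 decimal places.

2.0408

Let t(s) be the expected number of turns to first reach square E from state s, with t(square E) = 0. Conditioning on the first turn:
t(square B) = 1 + 0.51·t(square B)
Solving: t(square B) = 2.0408.
Expected turns from square B to square E: 2.0408.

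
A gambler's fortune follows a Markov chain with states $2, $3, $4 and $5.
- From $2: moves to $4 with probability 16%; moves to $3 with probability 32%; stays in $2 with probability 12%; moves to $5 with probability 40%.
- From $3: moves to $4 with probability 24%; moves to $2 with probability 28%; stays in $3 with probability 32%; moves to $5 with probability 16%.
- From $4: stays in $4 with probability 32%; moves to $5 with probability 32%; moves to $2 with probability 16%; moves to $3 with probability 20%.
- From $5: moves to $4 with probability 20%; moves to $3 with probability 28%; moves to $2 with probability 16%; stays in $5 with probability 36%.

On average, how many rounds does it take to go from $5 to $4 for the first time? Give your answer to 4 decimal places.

Let t(s) be the expected number of rounds to first reach $4 from state s, with t($4) = 0. Conditioning on the first round:
t($2) = 1 + 0.12·t($2) + 0.32·t($3) + 0.4·t($5)
t($3) = 1 + 0.28·t($2) + 0.32·t($3) + 0.16·t($5)
t($5) = 1 + 0.16·t($2) + 0.28·t($3) + 0.36·t($5)
Solving: t($2) = 5.0725, t($3) = 4.7101, t($5) = 4.8913.
Expected rounds from $5 to $4: 4.8913.

4.8913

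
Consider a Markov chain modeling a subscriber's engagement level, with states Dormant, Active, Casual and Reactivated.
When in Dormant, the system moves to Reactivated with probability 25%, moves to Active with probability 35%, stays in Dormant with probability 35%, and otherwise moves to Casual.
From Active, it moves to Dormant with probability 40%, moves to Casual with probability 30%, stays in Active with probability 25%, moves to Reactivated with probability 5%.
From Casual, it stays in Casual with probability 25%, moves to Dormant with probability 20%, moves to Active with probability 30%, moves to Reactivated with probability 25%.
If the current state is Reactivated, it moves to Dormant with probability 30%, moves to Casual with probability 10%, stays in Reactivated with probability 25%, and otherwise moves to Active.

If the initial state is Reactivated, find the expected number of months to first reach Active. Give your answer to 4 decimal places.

2.8984

Let t(s) be the expected number of months to first reach Active from state s, with t(Active) = 0. Conditioning on the first month:
t(Dormant) = 1 + 0.35·t(Dormant) + 0.05·t(Casual) + 0.25·t(Reactivated)
t(Casual) = 1 + 0.2·t(Dormant) + 0.25·t(Casual) + 0.25·t(Reactivated)
t(Reactivated) = 1 + 0.3·t(Dormant) + 0.1·t(Casual) + 0.25·t(Reactivated)
Solving: t(Dormant) = 2.8894, t(Casual) = 3.0700, t(Reactivated) = 2.8984.
Expected months from Reactivated to Active: 2.8984.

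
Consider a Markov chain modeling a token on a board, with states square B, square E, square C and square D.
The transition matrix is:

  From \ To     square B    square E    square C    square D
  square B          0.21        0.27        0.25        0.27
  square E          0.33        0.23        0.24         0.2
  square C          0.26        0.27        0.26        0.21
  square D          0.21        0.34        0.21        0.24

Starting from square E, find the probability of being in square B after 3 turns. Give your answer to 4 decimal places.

Propagate the distribution vector 3 turns from square E.
After 0 turns: (0.0000, 1.0000, 0.0000, 0.0000)
After 1 turn: (0.3300, 0.2300, 0.2400, 0.2000)
After 2 turns: (0.2496, 0.2748, 0.2421, 0.2335)
After 3 turns: (0.2551, 0.2754, 0.2403, 0.2292)
P(in square B after 3 turns) = 0.2551

0.2551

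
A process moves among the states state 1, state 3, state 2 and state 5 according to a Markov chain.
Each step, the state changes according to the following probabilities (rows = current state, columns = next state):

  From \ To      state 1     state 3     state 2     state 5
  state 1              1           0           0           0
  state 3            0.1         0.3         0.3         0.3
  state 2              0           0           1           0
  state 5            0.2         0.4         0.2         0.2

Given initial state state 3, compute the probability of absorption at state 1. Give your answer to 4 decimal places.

0.3182

Let h(s) be the probability of absorption at state 1 starting from transient state s. Then h(state 1) = 1 and h(state 2) = 0. By first-step analysis:
h(state 3) = 0.1·1 + 0.3·h(state 3) + 0.3·0 + 0.3·h(state 5)
h(state 5) = 0.2·1 + 0.4·h(state 3) + 0.2·0 + 0.2·h(state 5)
Solving: h(state 3) = 0.3182, h(state 5) = 0.4091.
Starting from state 3, the probability is 0.3182.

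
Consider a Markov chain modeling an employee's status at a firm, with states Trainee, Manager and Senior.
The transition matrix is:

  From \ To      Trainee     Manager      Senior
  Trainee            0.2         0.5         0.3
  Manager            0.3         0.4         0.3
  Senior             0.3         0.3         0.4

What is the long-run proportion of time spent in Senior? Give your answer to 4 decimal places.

0.3333

Let the stationary distribution be π with π = πP and π_1 + π_2 + π_3 = 1.
π_1 = 0.2·π_1 + 0.3·π_2 + 0.3·π_3
π_2 = 0.5·π_1 + 0.4·π_2 + 0.3·π_3
Solving with the normalization constraint gives π = (0.2727, 0.3939, 0.3333).
So the stationary probability of Senior is 0.3333.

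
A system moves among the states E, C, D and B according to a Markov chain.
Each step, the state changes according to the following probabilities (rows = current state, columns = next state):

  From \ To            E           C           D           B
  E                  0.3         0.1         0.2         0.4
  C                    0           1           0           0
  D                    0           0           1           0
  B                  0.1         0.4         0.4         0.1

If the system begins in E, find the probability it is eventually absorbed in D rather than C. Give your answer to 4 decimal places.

0.5763

Let h(s) be the probability of absorption at D starting from transient state s. Then h(D) = 1 and h(C) = 0. By first-step analysis:
h(E) = 0.3·h(E) + 0.1·0 + 0.2·1 + 0.4·h(B)
h(B) = 0.1·h(E) + 0.4·0 + 0.4·1 + 0.1·h(B)
Solving: h(E) = 0.5763, h(B) = 0.5085.
Starting from E, the probability is 0.5763.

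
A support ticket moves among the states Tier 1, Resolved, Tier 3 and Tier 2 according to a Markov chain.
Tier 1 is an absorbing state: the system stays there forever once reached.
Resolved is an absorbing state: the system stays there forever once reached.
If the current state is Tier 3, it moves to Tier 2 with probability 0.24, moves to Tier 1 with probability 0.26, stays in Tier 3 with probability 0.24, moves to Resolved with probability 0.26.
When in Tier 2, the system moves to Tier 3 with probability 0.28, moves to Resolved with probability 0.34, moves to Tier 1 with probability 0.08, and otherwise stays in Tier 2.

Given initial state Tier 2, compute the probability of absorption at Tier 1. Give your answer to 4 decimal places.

0.2874

Let h(s) be the probability of absorption at Tier 1 starting from transient state s. Then h(Tier 1) = 1 and h(Resolved) = 0. By first-step analysis:
h(Tier 3) = 0.26·1 + 0.26·0 + 0.24·h(Tier 3) + 0.24·h(Tier 2)
h(Tier 2) = 0.08·1 + 0.34·0 + 0.28·h(Tier 3) + 0.3·h(Tier 2)
Solving: h(Tier 3) = 0.4329, h(Tier 2) = 0.2874.
Starting from Tier 2, the probability is 0.2874.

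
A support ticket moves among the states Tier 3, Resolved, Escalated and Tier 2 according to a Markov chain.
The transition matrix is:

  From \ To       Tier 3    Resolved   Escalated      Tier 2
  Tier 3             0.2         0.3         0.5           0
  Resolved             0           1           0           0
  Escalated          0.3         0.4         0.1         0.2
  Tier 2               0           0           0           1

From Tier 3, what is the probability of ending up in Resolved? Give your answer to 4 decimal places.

0.8246

Let h(s) be the probability of absorption at Resolved starting from transient state s. Then h(Resolved) = 1 and h(Tier 2) = 0. By first-step analysis:
h(Tier 3) = 0.2·h(Tier 3) + 0.3·1 + 0.5·h(Escalated)
h(Escalated) = 0.3·h(Tier 3) + 0.4·1 + 0.1·h(Escalated) + 0.2·0
Solving: h(Tier 3) = 0.8246, h(Escalated) = 0.7193.
Starting from Tier 3, the probability is 0.8246.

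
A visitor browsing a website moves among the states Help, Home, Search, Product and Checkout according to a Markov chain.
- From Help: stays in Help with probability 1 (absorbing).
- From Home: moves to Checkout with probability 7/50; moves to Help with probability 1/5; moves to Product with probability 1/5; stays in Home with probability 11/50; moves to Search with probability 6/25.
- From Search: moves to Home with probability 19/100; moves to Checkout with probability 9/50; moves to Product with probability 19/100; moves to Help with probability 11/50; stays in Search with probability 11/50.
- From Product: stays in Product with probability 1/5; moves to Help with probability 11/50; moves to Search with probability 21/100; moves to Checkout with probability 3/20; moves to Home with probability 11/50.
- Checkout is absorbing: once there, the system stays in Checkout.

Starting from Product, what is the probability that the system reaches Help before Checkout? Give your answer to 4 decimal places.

0.5828

Let h(s) be the probability of absorption at Help starting from transient state s. Then h(Help) = 1 and h(Checkout) = 0. By first-step analysis:
h(Home) = 0.2·1 + 0.22·h(Home) + 0.24·h(Search) + 0.2·h(Product) + 0.14·0
h(Search) = 0.22·1 + 0.19·h(Home) + 0.22·h(Search) + 0.19·h(Product) + 0.18·0
h(Product) = 0.22·1 + 0.22·h(Home) + 0.21·h(Search) + 0.2·h(Product) + 0.15·0
Solving: h(Home) = 0.5798, h(Search) = 0.5652, h(Product) = 0.5828.
Starting from Product, the probability is 0.5828.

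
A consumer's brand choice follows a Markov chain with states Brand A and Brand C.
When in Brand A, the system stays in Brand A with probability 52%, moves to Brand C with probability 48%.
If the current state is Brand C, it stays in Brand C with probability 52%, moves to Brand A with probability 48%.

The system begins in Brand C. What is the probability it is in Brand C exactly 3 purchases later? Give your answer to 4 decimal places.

Propagate the distribution vector 3 purchases from Brand C.
After 0 purchases: (0.0000, 1.0000)
After 1 purchase: (0.4800, 0.5200)
After 2 purchases: (0.4992, 0.5008)
After 3 purchases: (0.5000, 0.5000)
P(in Brand C after 3 purchases) = 0.5000

0.5000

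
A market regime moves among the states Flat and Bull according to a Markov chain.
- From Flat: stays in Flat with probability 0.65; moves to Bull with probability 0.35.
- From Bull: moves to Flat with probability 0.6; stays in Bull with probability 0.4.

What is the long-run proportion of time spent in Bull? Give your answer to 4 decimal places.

Let the stationary distribution be π with π = πP and π_1 + π_2 = 1.
π_1 = 0.65·π_1 + 0.6·π_2
Solving with the normalization constraint gives π = (0.6316, 0.3684).
So the stationary probability of Bull is 0.3684.

0.3684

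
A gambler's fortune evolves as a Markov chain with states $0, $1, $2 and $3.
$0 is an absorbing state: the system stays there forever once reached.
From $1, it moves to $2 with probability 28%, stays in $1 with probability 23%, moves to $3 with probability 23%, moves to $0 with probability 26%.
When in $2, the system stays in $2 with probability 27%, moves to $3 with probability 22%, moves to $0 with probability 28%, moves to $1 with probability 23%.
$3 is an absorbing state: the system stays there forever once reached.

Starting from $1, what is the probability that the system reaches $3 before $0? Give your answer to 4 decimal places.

0.4611

Let h(s) be the probability of absorption at $3 starting from transient state s. Then h($3) = 1 and h($0) = 0. By first-step analysis:
h($1) = 0.26·0 + 0.23·h($1) + 0.28·h($2) + 0.23·1
h($2) = 0.28·0 + 0.23·h($1) + 0.27·h($2) + 0.22·1
Solving: h($1) = 0.4611, h($2) = 0.4467.
Starting from $1, the probability is 0.4611.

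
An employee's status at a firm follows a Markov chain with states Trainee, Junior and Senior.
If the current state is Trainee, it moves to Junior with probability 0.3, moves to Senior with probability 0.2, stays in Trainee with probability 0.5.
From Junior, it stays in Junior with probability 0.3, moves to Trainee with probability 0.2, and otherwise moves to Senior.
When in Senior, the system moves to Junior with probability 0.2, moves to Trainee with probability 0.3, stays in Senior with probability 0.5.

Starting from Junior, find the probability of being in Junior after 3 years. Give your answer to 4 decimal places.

Propagate the distribution vector 3 years from Junior.
After 0 years: (0.0000, 1.0000, 0.0000)
After 1 year: (0.2000, 0.3000, 0.5000)
After 2 years: (0.3100, 0.2500, 0.4400)
After 3 years: (0.3370, 0.2560, 0.4070)
P(in Junior after 3 years) = 0.2560

0.2560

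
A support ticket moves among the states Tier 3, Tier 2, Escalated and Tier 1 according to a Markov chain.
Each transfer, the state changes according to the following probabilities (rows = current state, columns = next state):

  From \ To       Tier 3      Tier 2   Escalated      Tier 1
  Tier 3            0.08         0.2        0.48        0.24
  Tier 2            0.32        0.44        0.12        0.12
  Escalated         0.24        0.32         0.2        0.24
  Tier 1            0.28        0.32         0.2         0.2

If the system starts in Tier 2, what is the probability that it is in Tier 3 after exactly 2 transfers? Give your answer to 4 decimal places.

Propagate the distribution vector 2 transfers from Tier 2.
After 0 transfers: (0.0000, 1.0000, 0.0000, 0.0000)
After 1 transfer: (0.3200, 0.4400, 0.1200, 0.1200)
After 2 transfers: (0.2288, 0.3344, 0.2544, 0.1824)
P(in Tier 3 after 2 transfers) = 0.2288

0.2288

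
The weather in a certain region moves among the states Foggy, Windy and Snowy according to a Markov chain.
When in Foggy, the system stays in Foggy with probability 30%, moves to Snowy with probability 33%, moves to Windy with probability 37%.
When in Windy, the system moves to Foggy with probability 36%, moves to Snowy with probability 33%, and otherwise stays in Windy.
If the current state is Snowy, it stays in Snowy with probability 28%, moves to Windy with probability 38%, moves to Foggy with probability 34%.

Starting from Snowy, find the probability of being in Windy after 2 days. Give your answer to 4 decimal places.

Sum over the intermediate state after 1 day:
P = P(Snowy→Foggy)·P(Foggy→Windy) + P(Snowy→Windy)·P(Windy→Windy) + P(Snowy→Snowy)·P(Snowy→Windy)
  = 0.34×0.37 + 0.38×0.31 + 0.28×0.38
  = 0.1258 + 0.1178 + 0.1064 = 0.3500

0.3500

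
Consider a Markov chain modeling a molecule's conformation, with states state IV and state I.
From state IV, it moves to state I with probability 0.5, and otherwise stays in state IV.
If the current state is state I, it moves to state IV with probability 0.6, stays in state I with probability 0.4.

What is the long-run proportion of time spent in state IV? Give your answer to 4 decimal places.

Let the stationary distribution be π with π = πP and π_1 + π_2 = 1.
π_1 = 0.5·π_1 + 0.6·π_2
Solving with the normalization constraint gives π = (0.5455, 0.4545).
So the stationary probability of state IV is 0.5455.

0.5455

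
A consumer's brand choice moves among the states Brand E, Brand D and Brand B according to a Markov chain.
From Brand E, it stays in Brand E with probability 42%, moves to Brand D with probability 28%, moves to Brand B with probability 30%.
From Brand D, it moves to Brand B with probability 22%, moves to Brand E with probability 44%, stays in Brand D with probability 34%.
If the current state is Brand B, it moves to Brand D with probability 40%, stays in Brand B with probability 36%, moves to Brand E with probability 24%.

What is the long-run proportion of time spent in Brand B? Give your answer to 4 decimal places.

Let the stationary distribution be π with π = πP and π_1 + π_2 + π_3 = 1.
π_1 = 0.42·π_1 + 0.44·π_2 + 0.24·π_3
π_2 = 0.28·π_1 + 0.34·π_2 + 0.4·π_3
Solving with the normalization constraint gives π = (0.3744, 0.3350, 0.2906).
So the stationary probability of Brand B is 0.2906.

0.2906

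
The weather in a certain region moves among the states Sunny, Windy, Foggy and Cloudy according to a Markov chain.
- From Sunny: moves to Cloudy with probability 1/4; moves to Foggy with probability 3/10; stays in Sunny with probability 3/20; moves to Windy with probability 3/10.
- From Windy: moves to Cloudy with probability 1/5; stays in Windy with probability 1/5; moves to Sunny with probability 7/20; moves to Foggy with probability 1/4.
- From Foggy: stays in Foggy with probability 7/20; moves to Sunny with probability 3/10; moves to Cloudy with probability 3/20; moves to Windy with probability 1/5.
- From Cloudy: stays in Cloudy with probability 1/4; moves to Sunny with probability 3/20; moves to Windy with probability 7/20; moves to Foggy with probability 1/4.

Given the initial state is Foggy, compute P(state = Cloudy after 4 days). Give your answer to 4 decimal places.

0.2080

Propagate the distribution vector 4 days from Foggy.
After 0 days: (0.0000, 0.0000, 1.0000, 0.0000)
After 1 day: (0.3000, 0.2000, 0.3500, 0.1500)
After 2 days: (0.2425, 0.2525, 0.3000, 0.2050)
After 3 days: (0.2455, 0.2550, 0.2921, 0.2074)
After 4 days: (0.2448, 0.2557, 0.2915, 0.2080)
P(in Cloudy after 4 days) = 0.2080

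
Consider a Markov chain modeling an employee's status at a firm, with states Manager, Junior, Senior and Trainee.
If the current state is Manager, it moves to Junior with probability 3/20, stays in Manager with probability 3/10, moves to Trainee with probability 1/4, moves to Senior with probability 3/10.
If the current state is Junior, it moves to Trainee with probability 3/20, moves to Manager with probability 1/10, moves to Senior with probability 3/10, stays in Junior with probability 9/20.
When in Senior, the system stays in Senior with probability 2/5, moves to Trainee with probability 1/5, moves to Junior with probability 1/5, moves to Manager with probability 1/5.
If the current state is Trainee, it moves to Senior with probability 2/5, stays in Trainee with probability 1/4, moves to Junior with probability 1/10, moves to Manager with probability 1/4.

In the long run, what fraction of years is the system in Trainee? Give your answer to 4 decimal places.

0.2097

Let the stationary distribution be π with π = πP and π_1 + π_2 + π_3 + π_4 = 1.
π_1 = 0.3·π_1 + 0.1·π_2 + 0.2·π_3 + 0.25·π_4
π_2 = 0.15·π_1 + 0.45·π_2 + 0.2·π_3 + 0.1·π_4
π_3 = 0.3·π_1 + 0.3·π_2 + 0.4·π_3 + 0.4·π_4
Solving with the normalization constraint gives π = (0.2089, 0.2248, 0.3566, 0.2097).
So the stationary probability of Trainee is 0.2097.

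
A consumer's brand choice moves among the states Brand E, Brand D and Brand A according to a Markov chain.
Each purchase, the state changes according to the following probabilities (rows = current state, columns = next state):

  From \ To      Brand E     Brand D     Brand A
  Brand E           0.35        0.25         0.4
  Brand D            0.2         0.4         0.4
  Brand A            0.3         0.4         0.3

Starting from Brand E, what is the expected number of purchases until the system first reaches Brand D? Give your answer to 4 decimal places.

Let t(s) be the expected number of purchases to first reach Brand D from state s, with t(Brand D) = 0. Conditioning on the first purchase:
t(Brand E) = 1 + 0.35·t(Brand E) + 0.4·t(Brand A)
t(Brand A) = 1 + 0.3·t(Brand E) + 0.3·t(Brand A)
Solving: t(Brand E) = 3.2836, t(Brand A) = 2.8358.
Expected purchases from Brand E to Brand D: 3.2836.

3.2836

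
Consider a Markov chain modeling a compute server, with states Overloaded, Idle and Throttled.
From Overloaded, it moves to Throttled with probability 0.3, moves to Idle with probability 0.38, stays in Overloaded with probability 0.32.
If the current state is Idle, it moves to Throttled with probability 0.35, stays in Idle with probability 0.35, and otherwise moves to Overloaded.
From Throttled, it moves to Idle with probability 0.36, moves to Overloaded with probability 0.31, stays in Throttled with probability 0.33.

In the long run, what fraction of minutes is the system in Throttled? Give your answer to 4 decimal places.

Let the stationary distribution be π with π = πP and π_1 + π_2 + π_3 = 1.
π_1 = 0.32·π_1 + 0.3·π_2 + 0.31·π_3
π_2 = 0.38·π_1 + 0.35·π_2 + 0.36·π_3
Solving with the normalization constraint gives π = (0.3095, 0.3626, 0.3280).
So the stationary probability of Throttled is 0.3280.

0.3280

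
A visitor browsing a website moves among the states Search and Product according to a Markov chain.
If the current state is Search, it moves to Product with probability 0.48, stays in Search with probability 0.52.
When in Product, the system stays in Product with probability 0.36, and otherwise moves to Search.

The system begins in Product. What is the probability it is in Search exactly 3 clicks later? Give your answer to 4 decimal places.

0.5724

Propagate the distribution vector 3 clicks from Product.
After 0 clicks: (0.0000, 1.0000)
After 1 click: (0.6400, 0.3600)
After 2 clicks: (0.5632, 0.4368)
After 3 clicks: (0.5724, 0.4276)
P(in Search after 3 clicks) = 0.5724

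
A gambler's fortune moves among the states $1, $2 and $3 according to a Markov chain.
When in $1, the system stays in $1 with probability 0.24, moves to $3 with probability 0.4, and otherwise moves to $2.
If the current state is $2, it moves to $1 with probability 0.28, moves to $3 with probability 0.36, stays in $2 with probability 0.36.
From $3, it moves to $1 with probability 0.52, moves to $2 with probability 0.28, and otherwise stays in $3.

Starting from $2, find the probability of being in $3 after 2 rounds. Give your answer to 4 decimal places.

Sum over the intermediate state after 1 round:
P = P($2→$1)·P($1→$3) + P($2→$2)·P($2→$3) + P($2→$3)·P($3→$3)
  = 0.28×0.4 + 0.36×0.36 + 0.36×0.2
  = 0.1120 + 0.1296 + 0.0720 = 0.3136

0.3136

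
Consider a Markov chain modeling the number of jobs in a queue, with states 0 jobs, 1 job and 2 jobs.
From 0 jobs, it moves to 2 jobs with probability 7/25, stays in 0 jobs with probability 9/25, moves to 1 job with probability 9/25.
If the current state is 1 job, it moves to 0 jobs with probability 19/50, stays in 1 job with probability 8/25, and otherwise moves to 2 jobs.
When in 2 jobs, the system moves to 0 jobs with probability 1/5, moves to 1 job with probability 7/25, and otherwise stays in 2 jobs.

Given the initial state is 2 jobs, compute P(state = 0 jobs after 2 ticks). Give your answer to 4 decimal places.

0.2824

Sum over the intermediate state after 1 tick:
P = P(2 jobs→0 jobs)·P(0 jobs→0 jobs) + P(2 jobs→1 job)·P(1 job→0 jobs) + P(2 jobs→2 jobs)·P(2 jobs→0 jobs)
  = 0.2×0.36 + 0.28×0.38 + 0.52×0.2
  = 0.0720 + 0.1064 + 0.1040 = 0.2824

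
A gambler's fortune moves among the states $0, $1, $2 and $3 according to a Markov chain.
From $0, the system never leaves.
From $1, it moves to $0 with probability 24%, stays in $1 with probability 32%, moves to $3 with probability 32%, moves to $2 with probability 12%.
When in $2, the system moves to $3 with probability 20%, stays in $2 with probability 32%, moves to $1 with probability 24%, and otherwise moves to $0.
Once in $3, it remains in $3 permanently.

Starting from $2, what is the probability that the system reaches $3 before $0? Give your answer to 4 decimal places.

0.4908

Let h(s) be the probability of absorption at $3 starting from transient state s. Then h($3) = 1 and h($0) = 0. By first-step analysis:
h($1) = 0.24·0 + 0.32·h($1) + 0.12·h($2) + 0.32·1
h($2) = 0.24·0 + 0.24·h($1) + 0.32·h($2) + 0.2·1
Solving: h($1) = 0.5572, h($2) = 0.4908.
Starting from $2, the probability is 0.4908.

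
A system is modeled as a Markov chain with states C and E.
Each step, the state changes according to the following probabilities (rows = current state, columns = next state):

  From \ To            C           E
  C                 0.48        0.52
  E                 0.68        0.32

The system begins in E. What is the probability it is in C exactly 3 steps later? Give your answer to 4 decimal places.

0.5712

Propagate the distribution vector 3 steps from E.
After 0 steps: (0.0000, 1.0000)
After 1 step: (0.6800, 0.3200)
After 2 steps: (0.5440, 0.4560)
After 3 steps: (0.5712, 0.4288)
P(in C after 3 steps) = 0.5712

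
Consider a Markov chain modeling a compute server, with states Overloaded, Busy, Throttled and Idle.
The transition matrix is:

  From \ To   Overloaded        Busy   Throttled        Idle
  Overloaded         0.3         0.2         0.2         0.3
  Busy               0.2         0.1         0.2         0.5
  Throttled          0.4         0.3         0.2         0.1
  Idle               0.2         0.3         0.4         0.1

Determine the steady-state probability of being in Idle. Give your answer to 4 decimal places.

0.2463

Let the stationary distribution be π with π = πP and π_1 + π_2 + π_3 + π_4 = 1.
π_1 = 0.3·π_1 + 0.2·π_2 + 0.4·π_3 + 0.2·π_4
π_2 = 0.2·π_1 + 0.1·π_2 + 0.3·π_3 + 0.3·π_4
π_3 = 0.2·π_1 + 0.2·π_2 + 0.2·π_3 + 0.4·π_4
Solving with the normalization constraint gives π = (0.2776, 0.2269, 0.2493, 0.2463).
So the stationary probability of Idle is 0.2463.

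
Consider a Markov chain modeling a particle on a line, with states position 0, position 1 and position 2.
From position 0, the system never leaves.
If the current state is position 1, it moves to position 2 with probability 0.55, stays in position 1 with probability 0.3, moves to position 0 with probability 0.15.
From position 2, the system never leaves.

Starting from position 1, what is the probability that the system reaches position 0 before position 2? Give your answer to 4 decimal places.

0.2143

Let h(s) be the probability of absorption at position 0 starting from transient state s. Then h(position 0) = 1 and h(position 2) = 0. By first-step analysis:
h(position 1) = 0.15·1 + 0.3·h(position 1) + 0.55·0
Solving: h(position 1) = 0.2143.
Starting from position 1, the probability is 0.2143.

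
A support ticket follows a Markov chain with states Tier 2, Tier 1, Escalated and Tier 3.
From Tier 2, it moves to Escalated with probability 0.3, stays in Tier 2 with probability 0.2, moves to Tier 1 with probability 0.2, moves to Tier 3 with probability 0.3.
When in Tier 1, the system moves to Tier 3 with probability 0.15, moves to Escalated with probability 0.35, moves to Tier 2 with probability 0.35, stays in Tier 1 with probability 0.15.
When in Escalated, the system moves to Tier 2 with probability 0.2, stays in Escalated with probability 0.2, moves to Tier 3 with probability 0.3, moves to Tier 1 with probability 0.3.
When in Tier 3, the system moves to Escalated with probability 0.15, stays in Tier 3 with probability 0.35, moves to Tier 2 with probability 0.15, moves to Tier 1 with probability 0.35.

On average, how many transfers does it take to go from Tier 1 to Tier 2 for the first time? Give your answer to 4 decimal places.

3.8000

Let t(s) be the expected number of transfers to first reach Tier 2 from state s, with t(Tier 2) = 0. Conditioning on the first transfer:
t(Tier 1) = 1 + 0.15·t(Tier 1) + 0.35·t(Escalated) + 0.15·t(Tier 3)
t(Escalated) = 1 + 0.3·t(Tier 1) + 0.2·t(Escalated) + 0.3·t(Tier 3)
t(Tier 3) = 1 + 0.35·t(Tier 1) + 0.15·t(Escalated) + 0.35·t(Tier 3)
Solving: t(Tier 1) = 3.8000, t(Escalated) = 4.4000, t(Tier 3) = 4.6000.
Expected transfers from Tier 1 to Tier 2: 3.8000.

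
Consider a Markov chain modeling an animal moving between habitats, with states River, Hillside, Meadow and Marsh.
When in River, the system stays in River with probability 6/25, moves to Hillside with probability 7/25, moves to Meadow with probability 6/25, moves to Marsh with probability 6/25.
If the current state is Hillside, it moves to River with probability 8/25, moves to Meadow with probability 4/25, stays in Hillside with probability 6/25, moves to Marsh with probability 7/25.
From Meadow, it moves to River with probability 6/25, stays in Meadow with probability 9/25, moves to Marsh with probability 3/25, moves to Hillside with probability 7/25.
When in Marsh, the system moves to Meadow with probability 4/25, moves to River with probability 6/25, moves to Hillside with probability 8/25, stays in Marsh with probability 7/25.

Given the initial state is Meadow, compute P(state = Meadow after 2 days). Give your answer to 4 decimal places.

Propagate the distribution vector 2 days from Meadow.
After 0 days: (0.0000, 0.0000, 1.0000, 0.0000)
After 1 day: (0.2400, 0.2800, 0.3600, 0.1200)
After 2 days: (0.2624, 0.2736, 0.2512, 0.2128)
P(in Meadow after 2 days) = 0.2512

0.2512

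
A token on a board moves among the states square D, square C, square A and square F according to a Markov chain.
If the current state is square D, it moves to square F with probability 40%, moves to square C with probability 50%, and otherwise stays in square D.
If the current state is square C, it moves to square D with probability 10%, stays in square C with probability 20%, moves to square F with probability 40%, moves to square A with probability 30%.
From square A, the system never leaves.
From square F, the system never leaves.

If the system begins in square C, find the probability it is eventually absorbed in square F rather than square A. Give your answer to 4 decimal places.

0.5970

Let h(s) be the probability of absorption at square F starting from transient state s. Then h(square F) = 1 and h(square A) = 0. By first-step analysis:
h(square D) = 0.1·h(square D) + 0.5·h(square C) + 0.4·1
h(square C) = 0.1·h(square D) + 0.2·h(square C) + 0.3·0 + 0.4·1
Solving: h(square D) = 0.7761, h(square C) = 0.5970.
Starting from square C, the probability is 0.5970.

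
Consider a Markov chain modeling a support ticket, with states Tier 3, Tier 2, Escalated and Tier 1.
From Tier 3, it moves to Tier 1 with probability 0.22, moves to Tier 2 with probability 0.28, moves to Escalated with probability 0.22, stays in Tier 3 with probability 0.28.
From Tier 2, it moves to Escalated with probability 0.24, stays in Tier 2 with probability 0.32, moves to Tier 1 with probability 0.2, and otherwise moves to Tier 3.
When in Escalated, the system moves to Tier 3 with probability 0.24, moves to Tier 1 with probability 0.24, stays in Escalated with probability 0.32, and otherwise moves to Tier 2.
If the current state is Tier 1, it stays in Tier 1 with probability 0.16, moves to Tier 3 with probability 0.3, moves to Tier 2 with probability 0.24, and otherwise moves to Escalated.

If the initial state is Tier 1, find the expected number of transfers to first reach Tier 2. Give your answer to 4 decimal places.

Let t(s) be the expected number of transfers to first reach Tier 2 from state s, with t(Tier 2) = 0. Conditioning on the first transfer:
t(Tier 3) = 1 + 0.28·t(Tier 3) + 0.22·t(Escalated) + 0.22·t(Tier 1)
t(Escalated) = 1 + 0.24·t(Tier 3) + 0.32·t(Escalated) + 0.24·t(Tier 1)
t(Tier 1) = 1 + 0.3·t(Tier 3) + 0.3·t(Escalated) + 0.16·t(Tier 1)
Solving: t(Tier 3) = 3.9931, t(Escalated) = 4.3520, t(Tier 1) = 4.1709.
Expected transfers from Tier 1 to Tier 2: 4.1709.

4.1709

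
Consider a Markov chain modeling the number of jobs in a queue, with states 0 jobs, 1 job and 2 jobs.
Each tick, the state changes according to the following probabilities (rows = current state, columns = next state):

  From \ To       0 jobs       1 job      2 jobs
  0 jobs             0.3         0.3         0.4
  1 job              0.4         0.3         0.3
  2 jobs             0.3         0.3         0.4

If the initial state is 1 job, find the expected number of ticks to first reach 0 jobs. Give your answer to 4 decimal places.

2.7273

Let t(s) be the expected number of ticks to first reach 0 jobs from state s, with t(0 jobs) = 0. Conditioning on the first tick:
t(1 job) = 1 + 0.3·t(1 job) + 0.3·t(2 jobs)
t(2 jobs) = 1 + 0.3·t(1 job) + 0.4·t(2 jobs)
Solving: t(1 job) = 2.7273, t(2 jobs) = 3.0303.
Expected ticks from 1 job to 0 jobs: 2.7273.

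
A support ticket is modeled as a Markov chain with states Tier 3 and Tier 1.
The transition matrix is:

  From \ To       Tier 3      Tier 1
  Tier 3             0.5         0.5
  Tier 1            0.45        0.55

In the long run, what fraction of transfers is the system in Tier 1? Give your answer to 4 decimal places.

Let the stationary distribution be π with π = πP and π_1 + π_2 = 1.
π_1 = 0.5·π_1 + 0.45·π_2
Solving with the normalization constraint gives π = (0.4737, 0.5263).
So the stationary probability of Tier 1 is 0.5263.

0.5263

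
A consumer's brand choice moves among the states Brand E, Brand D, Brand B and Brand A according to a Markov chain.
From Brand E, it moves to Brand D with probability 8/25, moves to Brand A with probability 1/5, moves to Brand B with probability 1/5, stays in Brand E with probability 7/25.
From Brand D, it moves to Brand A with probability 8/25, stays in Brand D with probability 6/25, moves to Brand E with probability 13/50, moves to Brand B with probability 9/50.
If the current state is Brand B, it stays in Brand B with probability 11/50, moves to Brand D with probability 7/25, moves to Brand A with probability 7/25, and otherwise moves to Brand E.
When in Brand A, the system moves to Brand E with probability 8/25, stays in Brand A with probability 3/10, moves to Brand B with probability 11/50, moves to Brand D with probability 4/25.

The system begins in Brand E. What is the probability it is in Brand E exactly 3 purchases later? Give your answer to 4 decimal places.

0.2738

Propagate the distribution vector 3 purchases from Brand E.
After 0 purchases: (1.0000, 0.0000, 0.0000, 0.0000)
After 1 purchase: (0.2800, 0.3200, 0.2000, 0.2000)
After 2 purchases: (0.2696, 0.2544, 0.2016, 0.2744)
After 3 purchases: (0.2738, 0.2477, 0.2044, 0.2741)
P(in Brand E after 3 purchases) = 0.2738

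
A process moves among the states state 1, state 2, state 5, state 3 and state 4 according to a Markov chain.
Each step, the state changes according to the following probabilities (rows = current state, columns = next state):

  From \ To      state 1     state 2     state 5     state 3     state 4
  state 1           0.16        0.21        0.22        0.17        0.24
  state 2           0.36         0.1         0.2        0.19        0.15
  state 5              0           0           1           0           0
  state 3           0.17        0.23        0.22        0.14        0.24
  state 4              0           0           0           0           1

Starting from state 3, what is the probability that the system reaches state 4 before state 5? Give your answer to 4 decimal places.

0.5069

Let h(s) be the probability of absorption at state 4 starting from transient state s. Then h(state 4) = 1 and h(state 5) = 0. By first-step analysis:
h(state 1) = 0.16·h(state 1) + 0.21·h(state 2) + 0.22·0 + 0.17·h(state 3) + 0.24·1
h(state 2) = 0.36·h(state 1) + 0.1·h(state 2) + 0.2·0 + 0.19·h(state 3) + 0.15·1
h(state 3) = 0.17·h(state 1) + 0.23·h(state 2) + 0.22·0 + 0.14·h(state 3) + 0.24·1
Solving: h(state 1) = 0.5075, h(state 2) = 0.4767, h(state 3) = 0.5069.
Starting from state 3, the probability is 0.5069.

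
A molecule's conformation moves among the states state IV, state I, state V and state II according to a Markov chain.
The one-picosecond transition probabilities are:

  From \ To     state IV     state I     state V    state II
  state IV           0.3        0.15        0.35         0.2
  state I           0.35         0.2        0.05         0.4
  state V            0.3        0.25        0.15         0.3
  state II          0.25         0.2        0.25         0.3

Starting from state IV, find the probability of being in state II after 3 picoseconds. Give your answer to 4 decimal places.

0.2905

Propagate the distribution vector 3 picoseconds from state IV.
After 0 picoseconds: (1.0000, 0.0000, 0.0000, 0.0000)
After 1 picosecond: (0.3000, 0.1500, 0.3500, 0.2000)
After 2 picoseconds: (0.2975, 0.2025, 0.2150, 0.2850)
After 3 picoseconds: (0.2959, 0.1959, 0.2178, 0.2905)
P(in state II after 3 picoseconds) = 0.2905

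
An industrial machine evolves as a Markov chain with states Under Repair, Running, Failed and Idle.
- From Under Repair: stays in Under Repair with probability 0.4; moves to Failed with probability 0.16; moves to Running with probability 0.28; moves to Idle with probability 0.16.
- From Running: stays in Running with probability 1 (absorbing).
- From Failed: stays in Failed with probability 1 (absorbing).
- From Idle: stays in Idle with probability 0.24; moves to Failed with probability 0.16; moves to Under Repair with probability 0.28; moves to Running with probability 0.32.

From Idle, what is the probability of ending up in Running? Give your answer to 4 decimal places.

0.6576

Let h(s) be the probability of absorption at Running starting from transient state s. Then h(Running) = 1 and h(Failed) = 0. By first-step analysis:
h(Under Repair) = 0.4·h(Under Repair) + 0.28·1 + 0.16·0 + 0.16·h(Idle)
h(Idle) = 0.28·h(Under Repair) + 0.32·1 + 0.16·0 + 0.24·h(Idle)
Solving: h(Under Repair) = 0.6420, h(Idle) = 0.6576.
Starting from Idle, the probability is 0.6576.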